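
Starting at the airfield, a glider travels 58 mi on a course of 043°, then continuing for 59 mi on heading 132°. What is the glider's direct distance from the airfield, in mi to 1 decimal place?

Leg 1 (043°, 58 mi): east 58 sin 43° = 39.56, north 58 cos 43° = 42.42
Leg 2 (132°, 59 mi): east 59 sin 132° = 43.85, north 59 cos 132° = -39.48
Net: 83.40 east, 2.94 north. Distance = √((83.40)² + (2.94)²) = 83.453 mi.

83.5 mi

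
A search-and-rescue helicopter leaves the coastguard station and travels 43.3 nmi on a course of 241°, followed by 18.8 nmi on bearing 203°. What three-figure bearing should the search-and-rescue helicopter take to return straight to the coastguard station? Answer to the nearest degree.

050°

Leg 1 (241°, 43.3 nmi): east 43.3 sin 241° = -37.87, north 43.3 cos 241° = -20.99
Leg 2 (203°, 18.8 nmi): east 18.8 sin 203° = -7.35, north 18.8 cos 203° = -17.31
Net displacement: -45.22 east, -38.30 north. Direction back to start is (45.22, 38.30): bearing = atan2(45.22, 38.30) mod 360° = 49.74° ≈ 050°.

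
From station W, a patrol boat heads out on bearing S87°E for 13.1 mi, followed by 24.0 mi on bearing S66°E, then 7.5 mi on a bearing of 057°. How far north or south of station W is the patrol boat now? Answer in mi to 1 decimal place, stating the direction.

Leg 1 (S87°E, 13.1 mi): east 13.1 sin 93° = 13.08, north 13.1 cos 93° = -0.69
Leg 2 (S66°E, 24.0 mi): east 24.0 sin 114° = 21.93, north 24.0 cos 114° = -9.76
Leg 3 (057°, 7.5 mi): east 7.5 sin 57° = 6.29, north 7.5 cos 57° = 4.08
Net north component: -6.36 mi.

6.4 mi south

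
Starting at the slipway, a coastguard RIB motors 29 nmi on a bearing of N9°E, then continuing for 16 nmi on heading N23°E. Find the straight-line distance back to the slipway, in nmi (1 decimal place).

44.7 nmi

Leg 1 (N9°E, 29 nmi): east 29 sin 9° = 4.54, north 29 cos 9° = 28.64
Leg 2 (N23°E, 16 nmi): east 16 sin 23° = 6.25, north 16 cos 23° = 14.73
Net: 10.79 east, 43.37 north. Distance = √((10.79)² + (43.37)²) = 44.693 nmi.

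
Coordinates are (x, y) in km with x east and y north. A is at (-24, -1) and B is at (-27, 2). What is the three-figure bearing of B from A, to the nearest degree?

315°

Δeast = -27 − -24 = -3.00; Δnorth = 2 − -1 = 3.00.
Bearing = atan2(Δeast, Δnorth) mod 360° = 315.00° ≈ 315°.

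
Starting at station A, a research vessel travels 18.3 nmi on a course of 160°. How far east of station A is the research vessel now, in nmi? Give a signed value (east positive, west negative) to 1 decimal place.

6.3 nmi

Leg 1 (160°, 18.3 nmi): east 18.3 sin 160° = 6.26, north 18.3 cos 160° = -17.20
Net east component: 6.26 nmi.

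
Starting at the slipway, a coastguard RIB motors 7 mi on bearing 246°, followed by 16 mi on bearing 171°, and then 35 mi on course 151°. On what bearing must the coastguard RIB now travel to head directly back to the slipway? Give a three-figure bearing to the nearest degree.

Leg 1 (246°, 7 mi): east 7 sin 246° = -6.39, north 7 cos 246° = -2.85
Leg 2 (171°, 16 mi): east 16 sin 171° = 2.50, north 16 cos 171° = -15.80
Leg 3 (151°, 35 mi): east 35 sin 151° = 16.97, north 35 cos 151° = -30.61
Net displacement: 13.08 east, -49.26 north. Direction back to start is (-13.08, 49.26): bearing = atan2(-13.08, 49.26) mod 360° = 345.13° ≈ 345°.

345°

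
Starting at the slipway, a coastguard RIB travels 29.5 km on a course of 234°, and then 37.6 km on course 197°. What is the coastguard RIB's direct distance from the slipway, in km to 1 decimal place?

Leg 1 (234°, 29.5 km): east 29.5 sin 234° = -23.87, north 29.5 cos 234° = -17.34
Leg 2 (197°, 37.6 km): east 37.6 sin 197° = -10.99, north 37.6 cos 197° = -35.96
Net: -34.86 east, -53.30 north. Distance = √((-34.86)² + (-53.30)²) = 63.684 km.

63.7 km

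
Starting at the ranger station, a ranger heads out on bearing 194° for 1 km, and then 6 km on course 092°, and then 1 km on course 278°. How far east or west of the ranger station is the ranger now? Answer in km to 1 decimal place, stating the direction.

4.8 km east

Leg 1 (194°, 1 km): east 1 sin 194° = -0.24, north 1 cos 194° = -0.97
Leg 2 (092°, 6 km): east 6 sin 92° = 6.00, north 6 cos 92° = -0.21
Leg 3 (278°, 1 km): east 1 sin 278° = -0.99, north 1 cos 278° = 0.14
Net east component: 4.76 km.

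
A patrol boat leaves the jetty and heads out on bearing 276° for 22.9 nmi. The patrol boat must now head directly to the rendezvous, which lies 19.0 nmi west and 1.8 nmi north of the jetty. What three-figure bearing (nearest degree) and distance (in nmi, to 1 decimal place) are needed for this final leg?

099°, 3.8 nmi

Leg 1 (276°, 22.9 nmi): east 22.9 sin 276° = -22.77, north 22.9 cos 276° = 2.39
Current position: (-22.77, 2.39). Target: (-19.0, 1.8). Remaining: Δeast = 3.77, Δnorth = -0.59.
Bearing = atan2(3.77, -0.59) mod 360° = 98.94°; distance = √((3.77)² + (-0.59)²) = 3.821 nmi.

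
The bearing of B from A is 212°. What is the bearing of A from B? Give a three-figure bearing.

032°

Back-bearing = 212° − 180° = 032°.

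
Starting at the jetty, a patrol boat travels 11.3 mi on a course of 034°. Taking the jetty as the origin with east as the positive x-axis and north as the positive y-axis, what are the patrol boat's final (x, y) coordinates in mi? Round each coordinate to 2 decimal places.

Leg 1 (034°, 11.3 mi): east 11.3 sin 34° = 6.32, north 11.3 cos 34° = 9.37
Summing: 6.32 mi east, 9.37 mi north → (6.32, 9.37).

(6.32, 9.37)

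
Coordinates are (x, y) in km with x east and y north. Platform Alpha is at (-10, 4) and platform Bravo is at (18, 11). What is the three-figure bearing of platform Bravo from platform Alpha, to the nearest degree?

Δeast = 18 − -10 = 28.00; Δnorth = 11 − 4 = 7.00.
Bearing = atan2(Δeast, Δnorth) mod 360° = 75.96° ≈ 076°.

076°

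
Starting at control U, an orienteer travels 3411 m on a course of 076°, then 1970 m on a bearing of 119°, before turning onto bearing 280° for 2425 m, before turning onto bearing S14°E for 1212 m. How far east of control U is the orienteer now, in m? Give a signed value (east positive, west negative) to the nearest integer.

2938 m

Leg 1 (076°, 3411 m): east 3411 sin 76° = 3309.68, north 3411 cos 76° = 825.20
Leg 2 (119°, 1970 m): east 1970 sin 119° = 1723.00, north 1970 cos 119° = -955.07
Leg 3 (280°, 2425 m): east 2425 sin 280° = -2388.16, north 2425 cos 280° = 421.10
Leg 4 (S14°E, 1212 m): east 1212 sin 166° = 293.21, north 1212 cos 166° = -1176.00
Net east component: 2937.73 m.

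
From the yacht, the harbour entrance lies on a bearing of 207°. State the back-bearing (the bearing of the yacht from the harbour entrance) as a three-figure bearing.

027°

Back-bearing = 207° − 180° = 027°.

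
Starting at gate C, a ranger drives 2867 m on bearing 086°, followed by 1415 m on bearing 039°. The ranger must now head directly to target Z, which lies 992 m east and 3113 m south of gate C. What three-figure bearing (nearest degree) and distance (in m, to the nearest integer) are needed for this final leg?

Leg 1 (086°, 2867 m): east 2867 sin 86° = 2860.02, north 2867 cos 86° = 199.99
Leg 2 (039°, 1415 m): east 1415 sin 39° = 890.49, north 1415 cos 39° = 1099.66
Current position: (3750.50, 1299.65). Target: (992, -3113). Remaining: Δeast = -2758.50, Δnorth = -4412.65.
Bearing = atan2(-2758.50, -4412.65) mod 360° = 212.01°; distance = √((-2758.50)² + (-4412.65)²) = 5203.927 m.

212°, 5204 m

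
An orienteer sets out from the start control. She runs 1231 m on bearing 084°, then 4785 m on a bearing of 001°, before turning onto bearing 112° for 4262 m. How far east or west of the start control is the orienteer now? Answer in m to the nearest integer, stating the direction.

Leg 1 (084°, 1231 m): east 1231 sin 84° = 1224.26, north 1231 cos 84° = 128.67
Leg 2 (001°, 4785 m): east 4785 sin 1° = 83.51, north 4785 cos 1° = 4784.27
Leg 3 (112°, 4262 m): east 4262 sin 112° = 3951.66, north 4262 cos 112° = -1596.57
Net east component: 5259.42 m.

5259 m east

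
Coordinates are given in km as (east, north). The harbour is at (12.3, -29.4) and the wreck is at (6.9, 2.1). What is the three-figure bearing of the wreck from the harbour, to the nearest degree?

350°

Δeast = 6.9 − 12.3 = -5.40; Δnorth = 2.1 − -29.4 = 31.50.
Bearing = atan2(Δeast, Δnorth) mod 360° = 350.27° ≈ 350°.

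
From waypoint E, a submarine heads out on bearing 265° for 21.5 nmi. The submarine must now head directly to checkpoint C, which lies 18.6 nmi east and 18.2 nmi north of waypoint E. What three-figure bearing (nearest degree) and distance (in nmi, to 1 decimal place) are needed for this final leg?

063°, 44.8 nmi

Leg 1 (265°, 21.5 nmi): east 21.5 sin 265° = -21.42, north 21.5 cos 265° = -1.87
Current position: (-21.42, -1.87). Target: (18.6, 18.2). Remaining: Δeast = 40.02, Δnorth = 20.07.
Bearing = atan2(40.02, 20.07) mod 360° = 63.36°; distance = √((40.02)² + (20.07)²) = 44.771 nmi.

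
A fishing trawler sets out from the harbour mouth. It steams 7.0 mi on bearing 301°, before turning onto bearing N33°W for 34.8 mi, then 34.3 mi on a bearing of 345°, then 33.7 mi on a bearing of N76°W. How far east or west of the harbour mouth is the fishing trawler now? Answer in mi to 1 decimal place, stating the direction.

Leg 1 (301°, 7.0 mi): east 7.0 sin 301° = -6.00, north 7.0 cos 301° = 3.61
Leg 2 (N33°W, 34.8 mi): east 34.8 sin 327° = -18.95, north 34.8 cos 327° = 29.19
Leg 3 (345°, 34.3 mi): east 34.3 sin 345° = -8.88, north 34.3 cos 345° = 33.13
Leg 4 (N76°W, 33.7 mi): east 33.7 sin 284° = -32.70, north 33.7 cos 284° = 8.15
Net east component: -66.53 mi.

66.5 mi west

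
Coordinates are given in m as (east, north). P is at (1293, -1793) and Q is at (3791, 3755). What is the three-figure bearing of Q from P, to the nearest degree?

024°

Δeast = 3791 − 1293 = 2498.00; Δnorth = 3755 − -1793 = 5548.00.
Bearing = atan2(Δeast, Δnorth) mod 360° = 24.24° ≈ 024°.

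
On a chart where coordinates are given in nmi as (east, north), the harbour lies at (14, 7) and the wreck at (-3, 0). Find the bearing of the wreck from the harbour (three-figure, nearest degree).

Δeast = -3 − 14 = -17.00; Δnorth = 0 − 7 = -7.00.
Bearing = atan2(Δeast, Δnorth) mod 360° = 247.62° ≈ 248°.

248°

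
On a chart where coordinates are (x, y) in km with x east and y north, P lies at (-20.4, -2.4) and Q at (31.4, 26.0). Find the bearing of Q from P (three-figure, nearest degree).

061°

Δeast = 31.4 − -20.4 = 51.80; Δnorth = 26.0 − -2.4 = 28.40.
Bearing = atan2(Δeast, Δnorth) mod 360° = 61.27° ≈ 061°.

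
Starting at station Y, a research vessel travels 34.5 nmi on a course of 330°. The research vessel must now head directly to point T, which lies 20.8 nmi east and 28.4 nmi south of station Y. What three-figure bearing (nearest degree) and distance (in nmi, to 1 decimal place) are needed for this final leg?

Leg 1 (330°, 34.5 nmi): east 34.5 sin 330° = -17.25, north 34.5 cos 330° = 29.88
Current position: (-17.25, 29.88). Target: (20.8, -28.4). Remaining: Δeast = 38.05, Δnorth = -58.28.
Bearing = atan2(38.05, -58.28) mod 360° = 146.86°; distance = √((38.05)² + (-58.28)²) = 69.600 nmi.

147°, 69.6 nmi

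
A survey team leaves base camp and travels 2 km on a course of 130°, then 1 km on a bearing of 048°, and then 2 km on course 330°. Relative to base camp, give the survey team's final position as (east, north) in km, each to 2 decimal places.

(1.28, 1.12)

Leg 1 (130°, 2 km): east 2 sin 130° = 1.53, north 2 cos 130° = -1.29
Leg 2 (048°, 1 km): east 1 sin 48° = 0.74, north 1 cos 48° = 0.67
Leg 3 (330°, 2 km): east 2 sin 330° = -1.00, north 2 cos 330° = 1.73
Summing: 1.28 km east, 1.12 km north → (1.28, 1.12).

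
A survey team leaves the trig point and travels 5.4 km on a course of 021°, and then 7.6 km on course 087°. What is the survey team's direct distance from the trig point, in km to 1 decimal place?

Leg 1 (021°, 5.4 km): east 5.4 sin 21° = 1.94, north 5.4 cos 21° = 5.04
Leg 2 (087°, 7.6 km): east 7.6 sin 87° = 7.59, north 7.6 cos 87° = 0.40
Net: 9.52 east, 5.44 north. Distance = √((9.52)² + (5.44)²) = 10.968 km.

11.0 km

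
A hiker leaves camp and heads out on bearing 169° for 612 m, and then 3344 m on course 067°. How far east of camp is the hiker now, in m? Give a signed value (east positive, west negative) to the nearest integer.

3195 m

Leg 1 (169°, 612 m): east 612 sin 169° = 116.78, north 612 cos 169° = -600.76
Leg 2 (067°, 3344 m): east 3344 sin 67° = 3078.17, north 3344 cos 67° = 1306.60
Net east component: 3194.94 m.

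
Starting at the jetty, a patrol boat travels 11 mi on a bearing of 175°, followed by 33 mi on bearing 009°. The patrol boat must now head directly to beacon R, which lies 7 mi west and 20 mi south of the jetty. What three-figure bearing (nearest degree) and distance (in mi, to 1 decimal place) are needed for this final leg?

Leg 1 (175°, 11 mi): east 11 sin 175° = 0.96, north 11 cos 175° = -10.96
Leg 2 (009°, 33 mi): east 33 sin 9° = 5.16, north 33 cos 9° = 32.59
Current position: (6.12, 21.64). Target: (-7, -20). Remaining: Δeast = -13.12, Δnorth = -41.64.
Bearing = atan2(-13.12, -41.64) mod 360° = 197.49°; distance = √((-13.12)² + (-41.64)²) = 43.654 mi.

197°, 43.7 mi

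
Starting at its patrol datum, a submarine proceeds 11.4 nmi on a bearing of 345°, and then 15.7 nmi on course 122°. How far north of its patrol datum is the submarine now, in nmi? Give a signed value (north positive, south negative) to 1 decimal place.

Leg 1 (345°, 11.4 nmi): east 11.4 sin 345° = -2.95, north 11.4 cos 345° = 11.01
Leg 2 (122°, 15.7 nmi): east 15.7 sin 122° = 13.31, north 15.7 cos 122° = -8.32
Net north component: 2.69 nmi.

2.7 nmi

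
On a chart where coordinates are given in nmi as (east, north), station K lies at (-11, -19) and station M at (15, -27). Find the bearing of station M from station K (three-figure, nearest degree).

107°

Δeast = 15 − -11 = 26.00; Δnorth = -27 − -19 = -8.00.
Bearing = atan2(Δeast, Δnorth) mod 360° = 107.10° ≈ 107°.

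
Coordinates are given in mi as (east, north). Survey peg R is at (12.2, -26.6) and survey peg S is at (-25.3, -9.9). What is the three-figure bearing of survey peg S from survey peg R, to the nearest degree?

Δeast = -25.3 − 12.2 = -37.50; Δnorth = -9.9 − -26.6 = 16.70.
Bearing = atan2(Δeast, Δnorth) mod 360° = 294.01° ≈ 294°.

294°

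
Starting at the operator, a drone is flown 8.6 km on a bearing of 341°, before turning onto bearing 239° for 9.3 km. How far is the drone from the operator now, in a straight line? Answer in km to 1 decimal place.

Leg 1 (341°, 8.6 km): east 8.6 sin 341° = -2.80, north 8.6 cos 341° = 8.13
Leg 2 (239°, 9.3 km): east 9.3 sin 239° = -7.97, north 9.3 cos 239° = -4.79
Net: -10.77 east, 3.34 north. Distance = √((-10.77)² + (3.34)²) = 11.278 km.

11.3 km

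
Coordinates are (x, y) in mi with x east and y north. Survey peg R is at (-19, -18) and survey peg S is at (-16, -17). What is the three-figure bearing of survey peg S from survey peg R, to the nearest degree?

072°

Δeast = -16 − -19 = 3.00; Δnorth = -17 − -18 = 1.00.
Bearing = atan2(Δeast, Δnorth) mod 360° = 71.57° ≈ 072°.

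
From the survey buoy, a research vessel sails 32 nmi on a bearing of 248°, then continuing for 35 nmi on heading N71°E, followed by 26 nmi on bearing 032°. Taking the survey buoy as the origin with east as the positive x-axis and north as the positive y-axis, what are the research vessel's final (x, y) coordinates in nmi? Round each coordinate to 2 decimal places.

Leg 1 (248°, 32 nmi): east 32 sin 248° = -29.67, north 32 cos 248° = -11.99
Leg 2 (N71°E, 35 nmi): east 35 sin 71° = 33.09, north 35 cos 71° = 11.39
Leg 3 (032°, 26 nmi): east 26 sin 32° = 13.78, north 26 cos 32° = 22.05
Summing: 17.20 nmi east, 21.46 nmi north → (17.20, 21.46).

(17.20, 21.46)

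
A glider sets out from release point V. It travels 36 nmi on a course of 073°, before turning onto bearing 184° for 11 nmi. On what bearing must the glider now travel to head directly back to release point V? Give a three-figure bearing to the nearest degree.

Leg 1 (073°, 36 nmi): east 36 sin 73° = 34.43, north 36 cos 73° = 10.53
Leg 2 (184°, 11 nmi): east 11 sin 184° = -0.77, north 11 cos 184° = -10.97
Net displacement: 33.66 east, -0.45 north. Direction back to start is (-33.66, 0.45): bearing = atan2(-33.66, 0.45) mod 360° = 270.76° ≈ 271°.

271°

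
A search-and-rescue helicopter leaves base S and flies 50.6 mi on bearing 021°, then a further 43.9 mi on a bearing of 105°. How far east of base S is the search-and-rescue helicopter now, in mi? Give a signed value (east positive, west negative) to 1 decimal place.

60.5 mi

Leg 1 (021°, 50.6 mi): east 50.6 sin 21° = 18.13, north 50.6 cos 21° = 47.24
Leg 2 (105°, 43.9 mi): east 43.9 sin 105° = 42.40, north 43.9 cos 105° = -11.36
Net east component: 60.54 mi.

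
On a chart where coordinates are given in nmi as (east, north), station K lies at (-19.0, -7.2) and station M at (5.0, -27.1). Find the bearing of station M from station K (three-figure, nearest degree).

Δeast = 5.0 − -19.0 = 24.00; Δnorth = -27.1 − -7.2 = -19.90.
Bearing = atan2(Δeast, Δnorth) mod 360° = 129.66° ≈ 130°.

130°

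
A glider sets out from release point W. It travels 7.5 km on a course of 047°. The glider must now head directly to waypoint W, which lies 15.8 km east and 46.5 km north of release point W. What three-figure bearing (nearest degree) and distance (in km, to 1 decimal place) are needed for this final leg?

Leg 1 (047°, 7.5 km): east 7.5 sin 47° = 5.49, north 7.5 cos 47° = 5.11
Current position: (5.49, 5.11). Target: (15.8, 46.5). Remaining: Δeast = 10.31, Δnorth = 41.39.
Bearing = atan2(10.31, 41.39) mod 360° = 14.00°; distance = √((10.31)² + (41.39)²) = 42.651 km.

014°, 42.7 km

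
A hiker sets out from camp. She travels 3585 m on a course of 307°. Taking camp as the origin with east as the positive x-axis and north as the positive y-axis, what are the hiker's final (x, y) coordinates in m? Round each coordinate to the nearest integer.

Leg 1 (307°, 3585 m): east 3585 sin 307° = -2863.11, north 3585 cos 307° = 2157.51
Summing: -2863.11 m east, 2157.51 m north → (-2863, 2158).

(-2863, 2158)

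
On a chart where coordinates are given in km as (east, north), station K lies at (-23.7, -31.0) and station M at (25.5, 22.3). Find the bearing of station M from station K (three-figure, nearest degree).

Δeast = 25.5 − -23.7 = 49.20; Δnorth = 22.3 − -31.0 = 53.30.
Bearing = atan2(Δeast, Δnorth) mod 360° = 42.71° ≈ 043°.

043°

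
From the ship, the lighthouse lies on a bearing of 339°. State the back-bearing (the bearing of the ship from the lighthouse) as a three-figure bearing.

Back-bearing = 339° − 180° = 159°.

159°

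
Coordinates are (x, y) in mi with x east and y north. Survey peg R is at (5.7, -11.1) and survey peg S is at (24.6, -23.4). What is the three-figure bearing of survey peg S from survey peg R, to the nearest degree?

123°

Δeast = 24.6 − 5.7 = 18.90; Δnorth = -23.4 − -11.1 = -12.30.
Bearing = atan2(Δeast, Δnorth) mod 360° = 123.06° ≈ 123°.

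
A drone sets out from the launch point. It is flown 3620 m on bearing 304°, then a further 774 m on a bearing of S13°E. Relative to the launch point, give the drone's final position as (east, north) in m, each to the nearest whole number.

Leg 1 (304°, 3620 m): east 3620 sin 304° = -3001.12, north 3620 cos 304° = 2024.28
Leg 2 (S13°E, 774 m): east 774 sin 167° = 174.11, north 774 cos 167° = -754.16
Summing: -2827.00 m east, 1270.12 m north → (-2827, 1270).

(-2827, 1270)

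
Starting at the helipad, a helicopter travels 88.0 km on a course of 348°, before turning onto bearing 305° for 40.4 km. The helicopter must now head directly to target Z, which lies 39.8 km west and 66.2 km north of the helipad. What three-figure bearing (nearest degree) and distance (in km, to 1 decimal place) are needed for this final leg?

165°, 44.6 km

Leg 1 (348°, 88.0 km): east 88.0 sin 348° = -18.30, north 88.0 cos 348° = 86.08
Leg 2 (305°, 40.4 km): east 40.4 sin 305° = -33.09, north 40.4 cos 305° = 23.17
Current position: (-51.39, 109.25). Target: (-39.8, 66.2). Remaining: Δeast = 11.59, Δnorth = -43.05.
Bearing = atan2(11.59, -43.05) mod 360° = 164.93°; distance = √((11.59)² + (-43.05)²) = 44.582 km.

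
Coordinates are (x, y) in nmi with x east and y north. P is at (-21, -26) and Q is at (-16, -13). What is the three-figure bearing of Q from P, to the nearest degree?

Δeast = -16 − -21 = 5.00; Δnorth = -13 − -26 = 13.00.
Bearing = atan2(Δeast, Δnorth) mod 360° = 21.04° ≈ 021°.

021°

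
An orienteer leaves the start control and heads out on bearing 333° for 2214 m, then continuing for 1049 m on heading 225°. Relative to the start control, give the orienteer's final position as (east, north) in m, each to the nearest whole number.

(-1747, 1231)

Leg 1 (333°, 2214 m): east 2214 sin 333° = -1005.13, north 2214 cos 333° = 1972.69
Leg 2 (225°, 1049 m): east 1049 sin 225° = -741.76, north 1049 cos 225° = -741.76
Summing: -1746.89 m east, 1230.93 m north → (-1747, 1231).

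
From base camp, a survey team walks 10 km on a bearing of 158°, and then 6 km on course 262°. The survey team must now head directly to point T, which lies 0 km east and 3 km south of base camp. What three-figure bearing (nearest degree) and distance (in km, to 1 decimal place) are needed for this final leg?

Leg 1 (158°, 10 km): east 10 sin 158° = 3.75, north 10 cos 158° = -9.27
Leg 2 (262°, 6 km): east 6 sin 262° = -5.94, north 6 cos 262° = -0.84
Current position: (-2.20, -10.11). Target: (0, -3). Remaining: Δeast = 2.20, Δnorth = 7.11.
Bearing = atan2(2.20, 7.11) mod 360° = 17.17°; distance = √((2.20)² + (7.11)²) = 7.438 km.

017°, 7.4 km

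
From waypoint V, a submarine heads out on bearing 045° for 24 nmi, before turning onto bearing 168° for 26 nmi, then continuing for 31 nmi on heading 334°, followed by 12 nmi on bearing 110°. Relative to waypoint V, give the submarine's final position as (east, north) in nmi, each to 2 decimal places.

(20.06, 15.30)

Leg 1 (045°, 24 nmi): east 24 sin 45° = 16.97, north 24 cos 45° = 16.97
Leg 2 (168°, 26 nmi): east 26 sin 168° = 5.41, north 26 cos 168° = -25.43
Leg 3 (334°, 31 nmi): east 31 sin 334° = -13.59, north 31 cos 334° = 27.86
Leg 4 (110°, 12 nmi): east 12 sin 110° = 11.28, north 12 cos 110° = -4.10
Summing: 20.06 nmi east, 15.30 nmi north → (20.06, 15.30).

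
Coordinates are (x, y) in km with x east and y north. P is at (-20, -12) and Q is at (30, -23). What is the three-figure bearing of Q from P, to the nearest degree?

Δeast = 30 − -20 = 50.00; Δnorth = -23 − -12 = -11.00.
Bearing = atan2(Δeast, Δnorth) mod 360° = 102.41° ≈ 102°.

102°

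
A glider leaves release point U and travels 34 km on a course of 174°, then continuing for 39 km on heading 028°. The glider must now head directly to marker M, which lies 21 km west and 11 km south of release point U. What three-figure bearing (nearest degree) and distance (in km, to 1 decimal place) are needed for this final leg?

255°, 44.4 km

Leg 1 (174°, 34 km): east 34 sin 174° = 3.55, north 34 cos 174° = -33.81
Leg 2 (028°, 39 km): east 39 sin 28° = 18.31, north 39 cos 28° = 34.43
Current position: (21.86, 0.62). Target: (-21, -11). Remaining: Δeast = -42.86, Δnorth = -11.62.
Bearing = atan2(-42.86, -11.62) mod 360° = 254.83°; distance = √((-42.86)² + (-11.62)²) = 44.411 km.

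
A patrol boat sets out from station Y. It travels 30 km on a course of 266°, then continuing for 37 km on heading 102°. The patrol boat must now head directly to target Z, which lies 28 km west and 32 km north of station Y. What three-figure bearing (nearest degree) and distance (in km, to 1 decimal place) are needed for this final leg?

Leg 1 (266°, 30 km): east 30 sin 266° = -29.93, north 30 cos 266° = -2.09
Leg 2 (102°, 37 km): east 37 sin 102° = 36.19, north 37 cos 102° = -7.69
Current position: (6.26, -9.79). Target: (-28, 32). Remaining: Δeast = -34.26, Δnorth = 41.79.
Bearing = atan2(-34.26, 41.79) mod 360° = 320.65°; distance = √((-34.26)² + (41.79)²) = 54.038 km.

321°, 54.0 km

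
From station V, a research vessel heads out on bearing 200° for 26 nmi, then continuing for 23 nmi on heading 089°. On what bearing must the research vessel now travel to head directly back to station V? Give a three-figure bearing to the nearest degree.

330°

Leg 1 (200°, 26 nmi): east 26 sin 200° = -8.89, north 26 cos 200° = -24.43
Leg 2 (089°, 23 nmi): east 23 sin 89° = 23.00, north 23 cos 89° = 0.40
Net displacement: 14.10 east, -24.03 north. Direction back to start is (-14.10, 24.03): bearing = atan2(-14.10, 24.03) mod 360° = 329.59° ≈ 330°.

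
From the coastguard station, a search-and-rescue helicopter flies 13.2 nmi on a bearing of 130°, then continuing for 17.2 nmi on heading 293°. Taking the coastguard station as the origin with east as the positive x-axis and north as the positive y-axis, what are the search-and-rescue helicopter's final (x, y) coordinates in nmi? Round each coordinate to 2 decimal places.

(-5.72, -1.76)

Leg 1 (130°, 13.2 nmi): east 13.2 sin 130° = 10.11, north 13.2 cos 130° = -8.48
Leg 2 (293°, 17.2 nmi): east 17.2 sin 293° = -15.83, north 17.2 cos 293° = 6.72
Summing: -5.72 nmi east, -1.76 nmi north → (-5.72, -1.76).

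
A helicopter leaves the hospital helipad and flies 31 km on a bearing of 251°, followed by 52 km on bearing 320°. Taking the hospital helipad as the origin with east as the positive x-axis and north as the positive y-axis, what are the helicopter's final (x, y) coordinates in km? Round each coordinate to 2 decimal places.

(-62.74, 29.74)

Leg 1 (251°, 31 km): east 31 sin 251° = -29.31, north 31 cos 251° = -10.09
Leg 2 (320°, 52 km): east 52 sin 320° = -33.42, north 52 cos 320° = 39.83
Summing: -62.74 km east, 29.74 km north → (-62.74, 29.74).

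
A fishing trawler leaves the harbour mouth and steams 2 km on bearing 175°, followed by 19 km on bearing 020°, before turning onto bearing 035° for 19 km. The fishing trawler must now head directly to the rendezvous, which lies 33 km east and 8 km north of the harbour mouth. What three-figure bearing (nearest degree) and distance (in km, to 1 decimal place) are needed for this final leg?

147°, 28.1 km

Leg 1 (175°, 2 km): east 2 sin 175° = 0.17, north 2 cos 175° = -1.99
Leg 2 (020°, 19 km): east 19 sin 20° = 6.50, north 19 cos 20° = 17.85
Leg 3 (035°, 19 km): east 19 sin 35° = 10.90, north 19 cos 35° = 15.56
Current position: (17.57, 31.43). Target: (33, 8). Remaining: Δeast = 15.43, Δnorth = -23.43.
Bearing = atan2(15.43, -23.43) mod 360° = 146.63°; distance = √((15.43)² + (-23.43)²) = 28.050 km.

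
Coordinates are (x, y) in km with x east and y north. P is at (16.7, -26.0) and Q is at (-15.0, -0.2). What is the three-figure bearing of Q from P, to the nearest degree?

Δeast = -15.0 − 16.7 = -31.70; Δnorth = -0.2 − -26.0 = 25.80.
Bearing = atan2(Δeast, Δnorth) mod 360° = 309.14° ≈ 309°.

309°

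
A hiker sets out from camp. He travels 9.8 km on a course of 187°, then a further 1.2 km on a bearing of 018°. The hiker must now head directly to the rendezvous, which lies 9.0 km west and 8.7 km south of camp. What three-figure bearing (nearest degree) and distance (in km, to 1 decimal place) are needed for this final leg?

Leg 1 (187°, 9.8 km): east 9.8 sin 187° = -1.19, north 9.8 cos 187° = -9.73
Leg 2 (018°, 1.2 km): east 1.2 sin 18° = 0.37, north 1.2 cos 18° = 1.14
Current position: (-0.82, -8.59). Target: (-9.0, -8.7). Remaining: Δeast = -8.18, Δnorth = -0.11.
Bearing = atan2(-8.18, -0.11) mod 360° = 269.20°; distance = √((-8.18)² + (-0.11)²) = 8.177 km.

269°, 8.2 km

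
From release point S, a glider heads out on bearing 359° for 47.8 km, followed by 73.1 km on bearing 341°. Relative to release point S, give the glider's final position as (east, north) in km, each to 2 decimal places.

Leg 1 (359°, 47.8 km): east 47.8 sin 359° = -0.83, north 47.8 cos 359° = 47.79
Leg 2 (341°, 73.1 km): east 73.1 sin 341° = -23.80, north 73.1 cos 341° = 69.12
Summing: -24.63 km east, 116.91 km north → (-24.63, 116.91).

(-24.63, 116.91)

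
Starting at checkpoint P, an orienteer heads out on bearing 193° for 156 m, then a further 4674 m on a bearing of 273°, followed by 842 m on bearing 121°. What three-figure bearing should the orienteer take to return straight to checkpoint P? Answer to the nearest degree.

Leg 1 (193°, 156 m): east 156 sin 193° = -35.09, north 156 cos 193° = -152.00
Leg 2 (273°, 4674 m): east 4674 sin 273° = -4667.59, north 4674 cos 273° = 244.62
Leg 3 (121°, 842 m): east 842 sin 121° = 721.73, north 842 cos 121° = -433.66
Net displacement: -3980.95 east, -341.05 north. Direction back to start is (3980.95, 341.05): bearing = atan2(3980.95, 341.05) mod 360° = 85.10° ≈ 085°.

085°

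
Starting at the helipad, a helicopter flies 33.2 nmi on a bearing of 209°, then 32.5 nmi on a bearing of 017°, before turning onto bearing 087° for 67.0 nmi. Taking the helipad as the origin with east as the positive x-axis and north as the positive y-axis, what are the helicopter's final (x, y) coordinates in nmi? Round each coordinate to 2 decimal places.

Leg 1 (209°, 33.2 nmi): east 33.2 sin 209° = -16.10, north 33.2 cos 209° = -29.04
Leg 2 (017°, 32.5 nmi): east 32.5 sin 17° = 9.50, north 32.5 cos 17° = 31.08
Leg 3 (087°, 67.0 nmi): east 67.0 sin 87° = 66.91, north 67.0 cos 87° = 3.51
Summing: 60.31 nmi east, 5.55 nmi north → (60.31, 5.55).

(60.31, 5.55)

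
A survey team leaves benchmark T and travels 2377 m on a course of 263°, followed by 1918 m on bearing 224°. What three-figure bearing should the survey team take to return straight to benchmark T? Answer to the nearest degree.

066°

Leg 1 (263°, 2377 m): east 2377 sin 263° = -2359.28, north 2377 cos 263° = -289.68
Leg 2 (224°, 1918 m): east 1918 sin 224° = -1332.35, north 1918 cos 224° = -1379.69
Net displacement: -3691.64 east, -1669.38 north. Direction back to start is (3691.64, 1669.38): bearing = atan2(3691.64, 1669.38) mod 360° = 65.67° ≈ 066°.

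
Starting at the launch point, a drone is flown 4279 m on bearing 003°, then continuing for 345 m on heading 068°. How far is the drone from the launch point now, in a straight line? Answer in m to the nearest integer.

4436 m

Leg 1 (003°, 4279 m): east 4279 sin 3° = 223.95, north 4279 cos 3° = 4273.14
Leg 2 (068°, 345 m): east 345 sin 68° = 319.88, north 345 cos 68° = 129.24
Net: 543.82 east, 4402.38 north. Distance = √((543.82)² + (4402.38)²) = 4435.837 m.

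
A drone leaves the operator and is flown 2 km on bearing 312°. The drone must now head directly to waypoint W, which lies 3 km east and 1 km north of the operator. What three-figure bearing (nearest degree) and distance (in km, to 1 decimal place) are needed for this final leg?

Leg 1 (312°, 2 km): east 2 sin 312° = -1.49, north 2 cos 312° = 1.34
Current position: (-1.49, 1.34). Target: (3, 1). Remaining: Δeast = 4.49, Δnorth = -0.34.
Bearing = atan2(4.49, -0.34) mod 360° = 94.31°; distance = √((4.49)² + (-0.34)²) = 4.499 km.

094°, 4.5 km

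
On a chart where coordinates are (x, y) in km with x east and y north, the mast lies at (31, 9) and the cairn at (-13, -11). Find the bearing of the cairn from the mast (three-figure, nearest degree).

Δeast = -13 − 31 = -44.00; Δnorth = -11 − 9 = -20.00.
Bearing = atan2(Δeast, Δnorth) mod 360° = 245.56° ≈ 246°.

246°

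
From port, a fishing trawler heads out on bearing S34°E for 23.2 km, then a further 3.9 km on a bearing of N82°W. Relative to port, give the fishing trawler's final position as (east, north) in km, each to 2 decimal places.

Leg 1 (S34°E, 23.2 km): east 23.2 sin 146° = 12.97, north 23.2 cos 146° = -19.23
Leg 2 (N82°W, 3.9 km): east 3.9 sin 278° = -3.86, north 3.9 cos 278° = 0.54
Summing: 9.11 km east, -18.69 km north → (9.11, -18.69).

(9.11, -18.69)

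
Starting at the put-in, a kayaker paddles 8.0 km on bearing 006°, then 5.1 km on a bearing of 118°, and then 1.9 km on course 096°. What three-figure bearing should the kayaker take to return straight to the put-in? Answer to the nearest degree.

233°

Leg 1 (006°, 8.0 km): east 8.0 sin 6° = 0.84, north 8.0 cos 6° = 7.96
Leg 2 (118°, 5.1 km): east 5.1 sin 118° = 4.50, north 5.1 cos 118° = -2.39
Leg 3 (096°, 1.9 km): east 1.9 sin 96° = 1.89, north 1.9 cos 96° = -0.20
Net displacement: 7.23 east, 5.36 north. Direction back to start is (-7.23, -5.36): bearing = atan2(-7.23, -5.36) mod 360° = 233.43° ≈ 233°.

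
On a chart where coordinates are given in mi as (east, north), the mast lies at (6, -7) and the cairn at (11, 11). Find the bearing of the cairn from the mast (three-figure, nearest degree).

016°

Δeast = 11 − 6 = 5.00; Δnorth = 11 − -7 = 18.00.
Bearing = atan2(Δeast, Δnorth) mod 360° = 15.52° ≈ 016°.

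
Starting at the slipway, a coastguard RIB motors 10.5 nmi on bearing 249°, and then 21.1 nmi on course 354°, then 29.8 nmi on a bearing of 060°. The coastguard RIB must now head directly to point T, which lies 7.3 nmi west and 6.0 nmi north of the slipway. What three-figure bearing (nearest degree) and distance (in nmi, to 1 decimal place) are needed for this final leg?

Leg 1 (249°, 10.5 nmi): east 10.5 sin 249° = -9.80, north 10.5 cos 249° = -3.76
Leg 2 (354°, 21.1 nmi): east 21.1 sin 354° = -2.21, north 21.1 cos 354° = 20.98
Leg 3 (060°, 29.8 nmi): east 29.8 sin 60° = 25.81, north 29.8 cos 60° = 14.90
Current position: (13.80, 32.12). Target: (-7.3, 6.0). Remaining: Δeast = -21.10, Δnorth = -26.12.
Bearing = atan2(-21.10, -26.12) mod 360° = 218.93°; distance = √((-21.10)² + (-26.12)²) = 33.579 nmi.

219°, 33.6 nmi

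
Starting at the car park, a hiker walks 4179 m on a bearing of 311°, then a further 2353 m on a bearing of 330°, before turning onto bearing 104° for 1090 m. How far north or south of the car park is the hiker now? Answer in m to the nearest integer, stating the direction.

4516 m north

Leg 1 (311°, 4179 m): east 4179 sin 311° = -3153.93, north 4179 cos 311° = 2741.67
Leg 2 (330°, 2353 m): east 2353 sin 330° = -1176.50, north 2353 cos 330° = 2037.76
Leg 3 (104°, 1090 m): east 1090 sin 104° = 1057.62, north 1090 cos 104° = -263.69
Net north component: 4515.73 m.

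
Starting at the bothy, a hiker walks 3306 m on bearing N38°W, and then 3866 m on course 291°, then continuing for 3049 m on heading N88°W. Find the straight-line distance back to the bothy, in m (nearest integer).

9609 m

Leg 1 (N38°W, 3306 m): east 3306 sin 322° = -2035.38, north 3306 cos 322° = 2605.16
Leg 2 (291°, 3866 m): east 3866 sin 291° = -3609.22, north 3866 cos 291° = 1385.45
Leg 3 (N88°W, 3049 m): east 3049 sin 272° = -3047.14, north 3049 cos 272° = 106.41
Net: -8691.74 east, 4097.02 north. Distance = √((-8691.74)² + (4097.02)²) = 9608.952 m.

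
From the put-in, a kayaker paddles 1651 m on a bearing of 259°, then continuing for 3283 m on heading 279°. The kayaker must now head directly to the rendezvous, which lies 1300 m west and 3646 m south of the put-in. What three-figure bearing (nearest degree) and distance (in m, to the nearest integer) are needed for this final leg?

Leg 1 (259°, 1651 m): east 1651 sin 259° = -1620.67, north 1651 cos 259° = -315.03
Leg 2 (279°, 3283 m): east 3283 sin 279° = -3242.58, north 3283 cos 279° = 513.57
Current position: (-4863.25, 198.55). Target: (-1300, -3646). Remaining: Δeast = 3563.25, Δnorth = -3844.55.
Bearing = atan2(3563.25, -3844.55) mod 360° = 137.17°; distance = √((3563.25)² + (-3844.55)²) = 5241.878 m.

137°, 5242 m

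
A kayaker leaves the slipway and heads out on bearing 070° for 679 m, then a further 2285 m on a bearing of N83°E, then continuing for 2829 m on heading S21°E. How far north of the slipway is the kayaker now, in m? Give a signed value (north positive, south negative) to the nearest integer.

-2130 m

Leg 1 (070°, 679 m): east 679 sin 70° = 638.05, north 679 cos 70° = 232.23
Leg 2 (N83°E, 2285 m): east 2285 sin 83° = 2267.97, north 2285 cos 83° = 278.47
Leg 3 (S21°E, 2829 m): east 2829 sin 159° = 1013.82, north 2829 cos 159° = -2641.10
Net north component: -2130.40 m.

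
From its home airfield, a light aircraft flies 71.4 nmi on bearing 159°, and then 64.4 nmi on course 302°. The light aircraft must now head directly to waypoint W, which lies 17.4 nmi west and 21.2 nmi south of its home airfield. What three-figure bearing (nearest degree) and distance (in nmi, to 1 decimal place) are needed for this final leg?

Leg 1 (159°, 71.4 nmi): east 71.4 sin 159° = 25.59, north 71.4 cos 159° = -66.66
Leg 2 (302°, 64.4 nmi): east 64.4 sin 302° = -54.61, north 64.4 cos 302° = 34.13
Current position: (-29.03, -32.53). Target: (-17.4, -21.2). Remaining: Δeast = 11.63, Δnorth = 11.33.
Bearing = atan2(11.63, 11.33) mod 360° = 45.74°; distance = √((11.63)² + (11.33)²) = 16.235 nmi.

046°, 16.2 nmi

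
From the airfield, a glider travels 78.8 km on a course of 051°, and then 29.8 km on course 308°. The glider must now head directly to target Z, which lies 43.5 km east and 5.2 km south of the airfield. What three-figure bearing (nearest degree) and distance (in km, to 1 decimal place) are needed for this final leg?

176°, 73.4 km

Leg 1 (051°, 78.8 km): east 78.8 sin 51° = 61.24, north 78.8 cos 51° = 49.59
Leg 2 (308°, 29.8 km): east 29.8 sin 308° = -23.48, north 29.8 cos 308° = 18.35
Current position: (37.76, 67.94). Target: (43.5, -5.2). Remaining: Δeast = 5.74, Δnorth = -73.14.
Bearing = atan2(5.74, -73.14) mod 360° = 175.51°; distance = √((5.74)² + (-73.14)²) = 73.362 km.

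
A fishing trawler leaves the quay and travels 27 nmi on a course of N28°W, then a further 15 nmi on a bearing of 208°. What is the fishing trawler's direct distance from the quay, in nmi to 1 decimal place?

22.4 nmi

Leg 1 (N28°W, 27 nmi): east 27 sin 332° = -12.68, north 27 cos 332° = 23.84
Leg 2 (208°, 15 nmi): east 15 sin 208° = -7.04, north 15 cos 208° = -13.24
Net: -19.72 east, 10.60 north. Distance = √((-19.72)² + (10.60)²) = 22.384 nmi.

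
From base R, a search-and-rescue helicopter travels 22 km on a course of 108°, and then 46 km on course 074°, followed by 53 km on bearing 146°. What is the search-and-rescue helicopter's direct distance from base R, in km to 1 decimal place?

102.1 km

Leg 1 (108°, 22 km): east 22 sin 108° = 20.92, north 22 cos 108° = -6.80
Leg 2 (074°, 46 km): east 46 sin 74° = 44.22, north 46 cos 74° = 12.68
Leg 3 (146°, 53 km): east 53 sin 146° = 29.64, north 53 cos 146° = -43.94
Net: 94.78 east, -38.06 north. Distance = √((94.78)² + (-38.06)²) = 102.134 km.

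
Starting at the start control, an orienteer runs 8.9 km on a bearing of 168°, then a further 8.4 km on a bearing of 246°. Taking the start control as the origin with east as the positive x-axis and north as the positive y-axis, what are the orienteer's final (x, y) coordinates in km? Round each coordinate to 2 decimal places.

(-5.82, -12.12)

Leg 1 (168°, 8.9 km): east 8.9 sin 168° = 1.85, north 8.9 cos 168° = -8.71
Leg 2 (246°, 8.4 km): east 8.4 sin 246° = -7.67, north 8.4 cos 246° = -3.42
Summing: -5.82 km east, -12.12 km north → (-5.82, -12.12).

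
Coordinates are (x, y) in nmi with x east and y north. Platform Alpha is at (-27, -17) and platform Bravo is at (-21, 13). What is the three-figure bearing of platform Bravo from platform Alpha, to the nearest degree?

Δeast = -21 − -27 = 6.00; Δnorth = 13 − -17 = 30.00.
Bearing = atan2(Δeast, Δnorth) mod 360° = 11.31° ≈ 011°.

011°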